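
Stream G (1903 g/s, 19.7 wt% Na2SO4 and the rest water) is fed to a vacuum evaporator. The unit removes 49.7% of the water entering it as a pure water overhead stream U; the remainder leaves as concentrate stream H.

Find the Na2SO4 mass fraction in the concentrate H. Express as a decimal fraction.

Na2SO4 is not removed: 1903×0.197 = 374.89 g/s of Na2SO4 enters H.
water entering = 1903×0.803 = 1528.1 g/s; overhead removed = 0.497×1528.1 = 759.47 g/s.
Concentrate = 1903 − 759.47 = 1143.5 g/s.
Mass fraction = 374.89/1143.5 = 0.328.

0.328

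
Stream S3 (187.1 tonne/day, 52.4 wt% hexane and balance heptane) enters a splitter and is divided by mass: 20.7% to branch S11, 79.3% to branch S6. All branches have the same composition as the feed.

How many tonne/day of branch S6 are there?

148.4 tonne/day

Branch S6 flow = 0.793×187.1 = 148.37 tonne/day.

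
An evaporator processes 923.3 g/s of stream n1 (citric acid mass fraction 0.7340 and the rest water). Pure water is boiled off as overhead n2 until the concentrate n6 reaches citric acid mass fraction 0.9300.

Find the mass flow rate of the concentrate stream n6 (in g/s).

citric acid is conserved: 923.3×0.734 = 677.7 g/s all reports to the concentrate.
Concentrate = 677.7/(target fraction) = 728.71 g/s.

728.7 g/s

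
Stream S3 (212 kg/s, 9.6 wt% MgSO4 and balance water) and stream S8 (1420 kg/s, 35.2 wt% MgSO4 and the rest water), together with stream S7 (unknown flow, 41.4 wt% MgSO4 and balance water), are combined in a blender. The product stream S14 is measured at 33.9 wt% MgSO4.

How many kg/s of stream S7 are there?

Let S7 be the unknown flow. Total out = 1632 + S7.
MgSO4 balance: 520.19 + 0.414·S7 = 0.339·(1632 + S7)
(0.414 − 0.339)·S7 = 0.339×1632 − 520.19 = 33.056
S7 = 33.056 / 0.075 = 440.75 kg/s

440.7 kg/s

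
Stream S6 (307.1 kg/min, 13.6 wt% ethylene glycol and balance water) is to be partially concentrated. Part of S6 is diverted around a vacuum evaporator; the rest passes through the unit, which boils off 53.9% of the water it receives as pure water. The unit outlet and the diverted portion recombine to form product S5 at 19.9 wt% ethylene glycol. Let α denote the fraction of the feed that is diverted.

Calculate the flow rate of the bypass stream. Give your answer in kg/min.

98.33 kg/min

All 307.1×0.136 = 41.766 kg/min of ethylene glycol reaches S5, so S5 = 41.766/0.199 = 209.88 kg/min and vapour = 97.223 kg/min.
The evaporator receives (1−α)·307.1 of feed at 0.864 water and removes 0.539 of that water:
0.539×0.864×(1−α)×307.1 = 97.223
(1−α) = 97.223/143.02 = 0.6798;  α = 0.3202.
Bypass flow = 0.3202×307.1 = 98.332 kg/min.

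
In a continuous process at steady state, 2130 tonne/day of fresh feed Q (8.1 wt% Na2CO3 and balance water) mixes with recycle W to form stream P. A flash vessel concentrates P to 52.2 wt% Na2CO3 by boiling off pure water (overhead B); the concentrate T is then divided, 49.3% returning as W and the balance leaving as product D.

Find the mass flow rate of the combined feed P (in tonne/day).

Overall Na2CO3 balance (none leaves overhead): Na2CO3 in fresh feed = Na2CO3 in product, i.e. 2130×0.081 = (1−0.493)·T·0.522.
T = 172.53/(0.522×0.507) = 651.91 tonne/day.
Recycle W = 0.493×651.91 = 321.39 tonne/day.
Combined feed P = 2130 + 321.39 = 2451.4 tonne/day.

2451 tonne/day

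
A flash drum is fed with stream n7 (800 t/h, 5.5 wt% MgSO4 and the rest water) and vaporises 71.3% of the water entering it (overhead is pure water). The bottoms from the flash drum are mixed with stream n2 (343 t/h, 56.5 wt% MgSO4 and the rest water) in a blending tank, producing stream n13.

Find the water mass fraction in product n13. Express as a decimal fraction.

Vapour removed = 0.713×0.945×800 = 539.03 t/h; concentrate = 260.97 t/h.
water reaching the mixer = 216.97 (from concentrate) + 343×0.435 = 366.18 t/h.
Product flow = 260.97 + 343 = 603.97 t/h; water fraction = 0.606.

0.606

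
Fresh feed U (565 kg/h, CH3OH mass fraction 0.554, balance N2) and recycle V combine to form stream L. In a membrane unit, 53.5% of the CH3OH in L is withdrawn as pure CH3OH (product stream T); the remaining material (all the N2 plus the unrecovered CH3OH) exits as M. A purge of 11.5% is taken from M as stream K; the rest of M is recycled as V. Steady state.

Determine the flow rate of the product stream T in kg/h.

284.6 kg/h

CH3OH in L: m_A = 565×0.554 + (1−0.115)·(1−0.535)·m_A, so m_A = 313.01/0.5885 = 531.9 kg/h.
Product T = 0.535×531.9 = 284.57 kg/h.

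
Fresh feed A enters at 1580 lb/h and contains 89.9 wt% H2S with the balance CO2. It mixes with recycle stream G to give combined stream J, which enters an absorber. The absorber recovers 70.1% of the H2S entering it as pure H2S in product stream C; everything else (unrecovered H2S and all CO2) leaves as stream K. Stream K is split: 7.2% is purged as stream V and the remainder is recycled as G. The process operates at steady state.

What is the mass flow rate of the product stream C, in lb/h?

H2S in J: m_A = 1580×0.899 + (1−0.072)·(1−0.701)·m_A, so m_A = 1420.4/0.7225 = 1965.9 lb/h.
Product C = 0.701×1965.9 = 1378.1 lb/h.

1378 lb/h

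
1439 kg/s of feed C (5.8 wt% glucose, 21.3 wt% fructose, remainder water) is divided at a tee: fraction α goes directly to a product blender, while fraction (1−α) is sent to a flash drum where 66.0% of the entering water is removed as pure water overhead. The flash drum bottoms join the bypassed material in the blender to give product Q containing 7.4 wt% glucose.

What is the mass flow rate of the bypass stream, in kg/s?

792.3 kg/s

All 1439×0.058 = 83.462 kg/s of glucose reaches Q, so Q = 83.462/0.074 = 1127.9 kg/s and vapour = 311.14 kg/s.
The evaporator receives (1−α)·1439 of feed at 0.729 water and removes 0.660 of that water:
0.660×0.729×(1−α)×1439 = 311.14
(1−α) = 311.14/692.36 = 0.4494;  α = 0.5506.
Bypass flow = 0.5506×1439 = 792.34 kg/s.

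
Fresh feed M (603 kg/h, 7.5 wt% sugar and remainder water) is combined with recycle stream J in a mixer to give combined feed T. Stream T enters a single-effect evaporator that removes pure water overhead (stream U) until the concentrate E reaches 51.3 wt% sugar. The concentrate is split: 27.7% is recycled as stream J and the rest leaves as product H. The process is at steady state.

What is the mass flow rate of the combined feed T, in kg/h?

Overall sugar balance (none leaves overhead): sugar in fresh feed = sugar in product, i.e. 603×0.075 = (1−0.277)·E·0.513.
E = 45.225/(0.513×0.723) = 121.93 kg/h.
Recycle J = 0.277×121.93 = 33.776 kg/h.
Combined feed T = 603 + 33.776 = 636.78 kg/h.

636.8 kg/h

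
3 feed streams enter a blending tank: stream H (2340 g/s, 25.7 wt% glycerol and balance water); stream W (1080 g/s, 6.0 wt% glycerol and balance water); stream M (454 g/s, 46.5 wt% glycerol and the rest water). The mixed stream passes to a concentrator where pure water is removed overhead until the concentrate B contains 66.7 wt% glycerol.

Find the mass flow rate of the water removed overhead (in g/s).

2559 g/s

glycerol entering = 2340×0.257 + 1080×0.060 + 454×0.465 = 877.29 g/s.
All glycerol reports to B, so B = 877.29/0.667 = 1315.3 g/s.
Total feed = 3874 g/s; overhead = 3874 − 1315.3 = 2558.7 g/s.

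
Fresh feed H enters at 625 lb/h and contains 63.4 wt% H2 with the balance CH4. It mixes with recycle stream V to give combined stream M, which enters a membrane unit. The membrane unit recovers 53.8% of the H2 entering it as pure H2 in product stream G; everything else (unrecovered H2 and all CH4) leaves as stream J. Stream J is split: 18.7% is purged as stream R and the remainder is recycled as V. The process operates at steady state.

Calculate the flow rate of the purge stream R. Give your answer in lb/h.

283.6 lb/h

CH4 enters only via H and leaves only via the purge: 625×0.366 = 0.187×(CH4 in J), and the membrane unit passes all CH4, so CH4 in M = CH4 in J = 1223.3 lb/h.
H2 in M: m_A = 625×0.634 + (1−0.187)·(1−0.538)·m_A, so m_A = 396.25/0.6244 = 634.62 lb/h.
J = (1−0.538)×634.62 + 1223.3 = 1516.5 lb/h.
Purge R = 0.187×1516.5 = 283.58 lb/h.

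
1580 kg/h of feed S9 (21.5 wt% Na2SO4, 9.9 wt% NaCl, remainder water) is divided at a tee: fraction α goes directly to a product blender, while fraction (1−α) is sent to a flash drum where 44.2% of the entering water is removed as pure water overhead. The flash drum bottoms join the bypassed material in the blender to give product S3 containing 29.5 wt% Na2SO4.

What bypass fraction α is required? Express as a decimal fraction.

0.106

All 1580×0.215 = 339.7 kg/h of Na2SO4 reaches S3, so S3 = 339.7/0.295 = 1151.5 kg/h and vapour = 428.47 kg/h.
The evaporator receives (1−α)·1580 of feed at 0.686 water and removes 0.442 of that water:
0.442×0.686×(1−α)×1580 = 428.47
(1−α) = 428.47/479.07 = 0.8944;  α = 0.1056.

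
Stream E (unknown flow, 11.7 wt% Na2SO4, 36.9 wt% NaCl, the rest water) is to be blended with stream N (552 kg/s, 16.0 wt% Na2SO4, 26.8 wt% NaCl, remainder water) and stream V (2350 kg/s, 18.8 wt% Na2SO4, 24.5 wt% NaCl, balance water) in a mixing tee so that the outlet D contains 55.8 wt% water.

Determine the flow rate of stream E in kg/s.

Let E be the unknown flow. Total out = 2902 + E.
water balance: 1648.2 + 0.514·E = 0.558·(2902 + E)
(0.514 − 0.558)·E = 0.558×2902 − 1648.2 = -28.878
E = -28.878 / -0.044 = 656.32 kg/s

656.3 kg/s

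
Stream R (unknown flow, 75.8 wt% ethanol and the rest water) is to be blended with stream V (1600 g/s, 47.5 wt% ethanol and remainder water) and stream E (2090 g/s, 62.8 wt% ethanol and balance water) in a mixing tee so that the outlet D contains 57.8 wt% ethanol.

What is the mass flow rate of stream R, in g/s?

Let R be the unknown flow. Total out = 3690 + R.
ethanol balance: 2072.5 + 0.758·R = 0.578·(3690 + R)
(0.758 − 0.578)·R = 0.578×3690 − 2072.5 = 60.3
R = 60.3 / 0.180 = 335 g/s

335 g/s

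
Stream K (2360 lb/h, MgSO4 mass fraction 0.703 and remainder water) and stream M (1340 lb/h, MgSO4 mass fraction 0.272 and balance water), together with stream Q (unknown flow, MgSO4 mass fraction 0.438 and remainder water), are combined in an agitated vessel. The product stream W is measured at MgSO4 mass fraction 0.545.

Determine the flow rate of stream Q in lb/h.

65.98 lb/h

Let Q be the unknown flow. Total out = 3700 + Q.
MgSO4 balance: 2023.6 + 0.438·Q = 0.545·(3700 + Q)
(0.438 − 0.545)·Q = 0.545×3700 − 2023.6 = -7.06
Q = -7.06 / -0.107 = 65.981 lb/h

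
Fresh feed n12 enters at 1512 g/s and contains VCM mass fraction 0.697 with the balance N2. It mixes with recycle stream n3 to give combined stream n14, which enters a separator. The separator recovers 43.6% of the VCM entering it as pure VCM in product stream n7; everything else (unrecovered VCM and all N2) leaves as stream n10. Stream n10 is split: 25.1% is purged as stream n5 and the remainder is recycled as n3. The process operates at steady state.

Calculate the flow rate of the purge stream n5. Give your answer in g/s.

716.4 g/s

N2 enters only via n12 and leaves only via the purge: 1512×0.303 = 0.251×(N2 in n10), and the separator passes all N2, so N2 in n14 = N2 in n10 = 1825.2 g/s.
VCM in n14: m_A = 1512×0.697 + (1−0.251)·(1−0.436)·m_A, so m_A = 1053.9/0.5776 = 1824.7 g/s.
n10 = (1−0.436)×1824.7 + 1825.2 = 2854.4 g/s.
Purge n5 = 0.251×2854.4 = 716.44 g/s.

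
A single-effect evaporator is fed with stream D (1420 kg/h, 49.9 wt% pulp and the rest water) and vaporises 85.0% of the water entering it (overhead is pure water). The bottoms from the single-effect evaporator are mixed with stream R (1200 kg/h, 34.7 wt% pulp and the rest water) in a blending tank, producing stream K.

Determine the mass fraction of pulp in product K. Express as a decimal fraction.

0.558

Vapour removed = 0.850×0.501×1420 = 604.71 kg/h; concentrate = 815.29 kg/h.
pulp reaching the mixer = 708.58 (from concentrate) + 1200×0.347 = 1125 kg/h.
Product flow = 815.29 + 1200 = 2015.3 kg/h; pulp fraction = 0.558.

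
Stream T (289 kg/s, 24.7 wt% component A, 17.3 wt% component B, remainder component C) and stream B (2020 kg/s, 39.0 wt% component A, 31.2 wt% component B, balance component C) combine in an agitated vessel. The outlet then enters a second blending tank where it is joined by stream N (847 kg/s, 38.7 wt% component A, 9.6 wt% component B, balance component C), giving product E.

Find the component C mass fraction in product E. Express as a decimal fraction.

0.383

Overall, product flow = 3156 kg/s.
component C in = 289×0.580 + 2020×0.298 + 847×0.517 = 1207.5 kg/s.
component C fraction in E = 0.383.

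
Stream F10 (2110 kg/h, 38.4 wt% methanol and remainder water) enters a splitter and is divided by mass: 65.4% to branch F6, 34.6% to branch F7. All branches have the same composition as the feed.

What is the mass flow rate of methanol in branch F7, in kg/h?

Branch F7 total = 0.346×2110 = 730.06 kg/h.
methanol in F7 = 0.384×730.06 = 280.34 kg/h.

280.3 kg/h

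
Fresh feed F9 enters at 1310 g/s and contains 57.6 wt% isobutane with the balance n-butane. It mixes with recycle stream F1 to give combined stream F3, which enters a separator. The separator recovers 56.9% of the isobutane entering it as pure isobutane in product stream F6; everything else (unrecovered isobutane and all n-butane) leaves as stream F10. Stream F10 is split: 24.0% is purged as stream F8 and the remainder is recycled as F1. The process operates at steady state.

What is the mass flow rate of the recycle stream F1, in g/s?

2126 g/s

n-butane enters only via F9 and leaves only via the purge: 1310×0.424 = 0.240×(n-butane in F10), and the separator passes all n-butane, so n-butane in F3 = n-butane in F10 = 2314.3 g/s.
isobutane in F3: m_A = 1310×0.576 + (1−0.240)·(1−0.569)·m_A, so m_A = 754.56/0.6724 = 1122.1 g/s.
F10 = (1−0.569)×1122.1 + 2314.3 = 2798 g/s.
Recycle F1 = (1−0.240)×2798 = 2126.5 g/s.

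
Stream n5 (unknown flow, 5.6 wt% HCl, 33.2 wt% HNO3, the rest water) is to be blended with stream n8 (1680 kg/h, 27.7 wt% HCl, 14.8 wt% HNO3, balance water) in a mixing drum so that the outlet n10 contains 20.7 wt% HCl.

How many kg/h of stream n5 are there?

Let n5 be the unknown flow. Total out = 1680 + n5.
HCl balance: 465.36 + 0.056·n5 = 0.207·(1680 + n5)
(0.056 − 0.207)·n5 = 0.207×1680 − 465.36 = -117.6
n5 = -117.6 / -0.151 = 778.81 kg/h

778.8 kg/h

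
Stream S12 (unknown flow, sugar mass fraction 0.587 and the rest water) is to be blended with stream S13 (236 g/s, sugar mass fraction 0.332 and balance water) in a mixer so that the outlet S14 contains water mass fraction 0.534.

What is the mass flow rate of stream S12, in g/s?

Let S12 be the unknown flow. Total out = 236 + S12.
water balance: 157.65 + 0.413·S12 = 0.534·(236 + S12)
(0.413 − 0.534)·S12 = 0.534×236 − 157.65 = -31.624
S12 = -31.624 / -0.121 = 261.36 g/s

261.4 g/s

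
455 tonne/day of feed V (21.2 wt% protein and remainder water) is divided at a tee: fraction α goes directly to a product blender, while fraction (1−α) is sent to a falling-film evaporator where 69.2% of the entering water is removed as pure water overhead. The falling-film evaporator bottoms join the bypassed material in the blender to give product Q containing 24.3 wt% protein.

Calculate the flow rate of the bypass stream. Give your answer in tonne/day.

348.6 tonne/day

All 455×0.212 = 96.46 tonne/day of protein reaches Q, so Q = 96.46/0.243 = 396.95 tonne/day and vapour = 58.045 tonne/day.
The evaporator receives (1−α)·455 of feed at 0.788 water and removes 0.692 of that water:
0.692×0.788×(1−α)×455 = 58.045
(1−α) = 58.045/248.11 = 0.2340;  α = 0.7660.
Bypass flow = 0.7660×455 = 348.55 tonne/day.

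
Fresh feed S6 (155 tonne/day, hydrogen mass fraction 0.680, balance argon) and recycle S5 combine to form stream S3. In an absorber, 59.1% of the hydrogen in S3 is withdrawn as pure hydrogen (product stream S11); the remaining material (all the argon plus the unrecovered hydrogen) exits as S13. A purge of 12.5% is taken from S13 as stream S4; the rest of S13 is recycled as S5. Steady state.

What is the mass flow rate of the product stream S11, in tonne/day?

hydrogen in S3: m_A = 155×0.680 + (1−0.125)·(1−0.591)·m_A, so m_A = 105.4/0.6421 = 164.14 tonne/day.
Product S11 = 0.591×164.14 = 97.008 tonne/day.

97.01 tonne/day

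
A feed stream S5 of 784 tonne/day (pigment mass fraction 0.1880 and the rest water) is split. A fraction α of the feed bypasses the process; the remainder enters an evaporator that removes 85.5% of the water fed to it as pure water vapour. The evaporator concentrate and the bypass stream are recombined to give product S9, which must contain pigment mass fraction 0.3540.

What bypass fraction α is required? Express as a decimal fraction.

All 784×0.188 = 147.39 tonne/day of pigment reaches S9, so S9 = 147.39/0.354 = 416.36 tonne/day and vapour = 367.64 tonne/day.
The evaporator receives (1−α)·784 of feed at 0.812 water and removes 0.855 of that water:
0.855×0.812×(1−α)×784 = 367.64
(1−α) = 367.64/544.3 = 0.6754;  α = 0.3246.

0.325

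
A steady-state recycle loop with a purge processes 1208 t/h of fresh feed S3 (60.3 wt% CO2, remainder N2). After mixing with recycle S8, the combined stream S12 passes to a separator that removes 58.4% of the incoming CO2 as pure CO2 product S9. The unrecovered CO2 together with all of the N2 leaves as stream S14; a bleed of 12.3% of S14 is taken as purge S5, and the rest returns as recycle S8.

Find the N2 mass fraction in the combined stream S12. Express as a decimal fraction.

N2 enters only via S3 and leaves only via the purge: 1208×0.397 = 0.123×(N2 in S14), and the separator passes all N2, so N2 in S12 = N2 in S14 = 3899 t/h.
CO2 in S12: m_A = 1208×0.603 + (1−0.123)·(1−0.584)·m_A, so m_A = 728.42/0.6352 = 1146.8 t/h.
S12 = 1146.8 + 3899 = 5045.8 t/h.
N2 fraction in S12 = 3899/5045.8 = 0.7727.

0.7727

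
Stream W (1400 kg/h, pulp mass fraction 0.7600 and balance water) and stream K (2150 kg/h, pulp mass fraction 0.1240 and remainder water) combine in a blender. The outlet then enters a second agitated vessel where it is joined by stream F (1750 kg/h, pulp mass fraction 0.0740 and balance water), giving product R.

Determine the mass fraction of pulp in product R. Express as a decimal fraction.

0.2755

Overall, product flow = 5300 kg/h.
pulp in = 1400×0.760 + 2150×0.124 + 1750×0.074 = 1460.1 kg/h.
pulp fraction in R = 0.2755.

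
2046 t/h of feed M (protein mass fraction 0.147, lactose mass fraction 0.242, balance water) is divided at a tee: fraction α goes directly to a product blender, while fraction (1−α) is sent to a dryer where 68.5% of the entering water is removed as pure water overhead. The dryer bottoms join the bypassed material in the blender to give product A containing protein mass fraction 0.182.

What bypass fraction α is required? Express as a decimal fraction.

0.541

All 2046×0.147 = 300.76 t/h of protein reaches A, so A = 300.76/0.182 = 1652.5 t/h and vapour = 393.46 t/h.
The evaporator receives (1−α)·2046 of feed at 0.611 water and removes 0.685 of that water:
0.685×0.611×(1−α)×2046 = 393.46
(1−α) = 393.46/856.32 = 0.4595;  α = 0.5405.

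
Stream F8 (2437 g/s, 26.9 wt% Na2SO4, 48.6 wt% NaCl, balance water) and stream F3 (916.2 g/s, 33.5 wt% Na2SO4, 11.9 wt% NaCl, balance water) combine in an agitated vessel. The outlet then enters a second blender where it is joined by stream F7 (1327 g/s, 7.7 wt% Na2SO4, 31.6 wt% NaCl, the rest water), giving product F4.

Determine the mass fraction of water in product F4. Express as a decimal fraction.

Overall, product flow = 4680.2 g/s.
water in = 2437×0.245 + 916.2×0.546 + 1327×0.607 = 1902.8 g/s.
water fraction in F4 = 0.407.

0.407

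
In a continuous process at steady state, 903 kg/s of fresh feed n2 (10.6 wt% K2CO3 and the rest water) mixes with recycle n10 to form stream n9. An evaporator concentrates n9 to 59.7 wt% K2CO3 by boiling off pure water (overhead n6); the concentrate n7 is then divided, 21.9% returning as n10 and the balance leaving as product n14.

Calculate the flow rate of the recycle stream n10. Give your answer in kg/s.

Overall K2CO3 balance (none leaves overhead): K2CO3 in fresh feed = K2CO3 in product, i.e. 903×0.106 = (1−0.219)·n7·0.597.
n7 = 95.718/(0.597×0.781) = 205.29 kg/s.
Recycle n10 = 0.219×205.29 = 44.959 kg/s.

44.96 kg/s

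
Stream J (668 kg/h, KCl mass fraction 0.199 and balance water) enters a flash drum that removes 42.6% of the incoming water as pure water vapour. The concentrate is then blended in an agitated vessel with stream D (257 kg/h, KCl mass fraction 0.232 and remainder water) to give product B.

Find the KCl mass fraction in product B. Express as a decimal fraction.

Vapour removed = 0.426×0.801×668 = 227.94 kg/h; concentrate = 440.06 kg/h.
KCl reaching the mixer = 132.93 (from concentrate) + 257×0.232 = 192.56 kg/h.
Product flow = 440.06 + 257 = 697.06 kg/h; KCl fraction = 0.276.

0.276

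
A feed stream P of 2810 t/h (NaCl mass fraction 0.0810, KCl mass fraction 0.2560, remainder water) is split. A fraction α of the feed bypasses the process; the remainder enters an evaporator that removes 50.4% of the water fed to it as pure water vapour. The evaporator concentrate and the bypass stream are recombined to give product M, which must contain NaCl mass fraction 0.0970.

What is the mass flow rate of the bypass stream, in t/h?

1423 t/h

All 2810×0.081 = 227.61 t/h of NaCl reaches M, so M = 227.61/0.097 = 2346.5 t/h and vapour = 463.51 t/h.
The evaporator receives (1−α)·2810 of feed at 0.663 water and removes 0.504 of that water:
0.504×0.663×(1−α)×2810 = 463.51
(1−α) = 463.51/938.97 = 0.4936;  α = 0.5064.
Bypass flow = 0.5064×2810 = 1422.9 t/h.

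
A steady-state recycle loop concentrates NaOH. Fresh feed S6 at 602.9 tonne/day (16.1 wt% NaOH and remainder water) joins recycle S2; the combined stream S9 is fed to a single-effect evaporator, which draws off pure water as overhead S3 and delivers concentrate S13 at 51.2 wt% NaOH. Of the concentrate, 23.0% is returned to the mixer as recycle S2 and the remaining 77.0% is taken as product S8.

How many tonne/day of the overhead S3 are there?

Overall NaOH balance (none leaves overhead): NaOH in fresh feed = NaOH in product, i.e. 602.9×0.161 = (1−0.230)·S13·0.512.
S13 = 97.067/(0.512×0.770) = 246.21 tonne/day.
Recycle S2 = 0.230×246.21 = 56.629 tonne/day.
Combined feed S9 = 602.9 + 56.629 = 659.53 tonne/day.
Overhead S3 = S9 − S13 = 659.53 − 246.21 = 413.32 tonne/day.

413.3 tonne/day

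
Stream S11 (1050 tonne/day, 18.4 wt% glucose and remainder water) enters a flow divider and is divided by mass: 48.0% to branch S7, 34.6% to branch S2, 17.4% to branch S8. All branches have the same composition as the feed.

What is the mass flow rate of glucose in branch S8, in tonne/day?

Branch S8 total = 0.174×1050 = 182.7 tonne/day.
glucose in S8 = 0.184×182.7 = 33.617 tonne/day.

33.62 tonne/day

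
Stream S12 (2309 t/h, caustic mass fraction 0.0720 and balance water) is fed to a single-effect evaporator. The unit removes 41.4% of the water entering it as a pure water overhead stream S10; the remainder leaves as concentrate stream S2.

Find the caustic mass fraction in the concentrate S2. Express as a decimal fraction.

0.1169

caustic is not removed: 2309×0.072 = 166.25 t/h of caustic enters S2.
water entering = 2309×0.928 = 2142.8 t/h; overhead removed = 0.414×2142.8 = 887.1 t/h.
Concentrate = 2309 − 887.1 = 1421.9 t/h.
Mass fraction = 166.25/1421.9 = 0.1169.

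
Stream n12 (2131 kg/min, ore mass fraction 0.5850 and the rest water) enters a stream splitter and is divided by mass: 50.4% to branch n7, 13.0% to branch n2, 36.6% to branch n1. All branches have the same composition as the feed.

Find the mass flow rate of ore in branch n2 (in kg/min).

Branch n2 total = 0.130×2131 = 277.03 kg/min.
ore in n2 = 0.585×277.03 = 162.06 kg/min.

162.1 kg/min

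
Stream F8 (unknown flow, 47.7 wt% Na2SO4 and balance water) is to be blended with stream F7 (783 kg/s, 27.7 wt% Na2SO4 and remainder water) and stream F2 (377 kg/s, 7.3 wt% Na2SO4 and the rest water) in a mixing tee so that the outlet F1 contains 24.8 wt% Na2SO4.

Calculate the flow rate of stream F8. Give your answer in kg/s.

188.9 kg/s

Let F8 be the unknown flow. Total out = 1160 + F8.
Na2SO4 balance: 244.41 + 0.477·F8 = 0.248·(1160 + F8)
(0.477 − 0.248)·F8 = 0.248×1160 − 244.41 = 43.268
F8 = 43.268 / 0.229 = 188.94 kg/s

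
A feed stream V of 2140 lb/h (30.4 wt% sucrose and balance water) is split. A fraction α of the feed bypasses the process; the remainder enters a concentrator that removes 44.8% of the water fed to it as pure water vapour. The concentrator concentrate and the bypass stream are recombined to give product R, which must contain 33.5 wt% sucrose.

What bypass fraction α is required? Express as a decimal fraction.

0.703

All 2140×0.304 = 650.56 lb/h of sucrose reaches R, so R = 650.56/0.335 = 1942 lb/h and vapour = 198.03 lb/h.
The evaporator receives (1−α)·2140 of feed at 0.696 water and removes 0.448 of that water:
0.448×0.696×(1−α)×2140 = 198.03
(1−α) = 198.03/667.27 = 0.2968;  α = 0.7032.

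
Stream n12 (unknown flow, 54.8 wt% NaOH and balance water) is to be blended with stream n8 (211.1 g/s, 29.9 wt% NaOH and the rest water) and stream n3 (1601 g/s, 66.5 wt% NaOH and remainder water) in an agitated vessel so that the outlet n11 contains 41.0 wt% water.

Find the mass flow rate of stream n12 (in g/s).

Let n12 be the unknown flow. Total out = 1812.1 + n12.
water balance: 684.32 + 0.452·n12 = 0.410·(1812.1 + n12)
(0.452 − 0.410)·n12 = 0.410×1812.1 − 684.32 = 58.645
n12 = 58.645 / 0.042 = 1396.3 g/s

1396 g/s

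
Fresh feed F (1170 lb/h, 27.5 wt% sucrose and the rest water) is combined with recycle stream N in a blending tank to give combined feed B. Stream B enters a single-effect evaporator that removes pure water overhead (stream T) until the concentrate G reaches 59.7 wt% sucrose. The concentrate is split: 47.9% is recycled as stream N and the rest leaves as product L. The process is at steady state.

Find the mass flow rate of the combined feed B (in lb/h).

1665 lb/h

Overall sucrose balance (none leaves overhead): sucrose in fresh feed = sucrose in product, i.e. 1170×0.275 = (1−0.479)·G·0.597.
G = 321.75/(0.597×0.521) = 1034.4 lb/h.
Recycle N = 0.479×1034.4 = 495.5 lb/h.
Combined feed B = 1170 + 495.5 = 1665.5 lb/h.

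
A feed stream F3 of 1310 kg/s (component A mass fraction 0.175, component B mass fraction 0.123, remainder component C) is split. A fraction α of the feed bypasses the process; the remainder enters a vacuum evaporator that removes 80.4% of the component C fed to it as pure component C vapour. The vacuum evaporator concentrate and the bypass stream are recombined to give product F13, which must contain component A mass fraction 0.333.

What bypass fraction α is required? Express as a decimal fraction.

0.159

All 1310×0.175 = 229.25 kg/s of component A reaches F13, so F13 = 229.25/0.333 = 688.44 kg/s and vapour = 621.56 kg/s.
The evaporator receives (1−α)·1310 of feed at 0.702 component C and removes 0.804 of that component C:
0.804×0.702×(1−α)×1310 = 621.56
(1−α) = 621.56/739.37 = 0.8407;  α = 0.1593.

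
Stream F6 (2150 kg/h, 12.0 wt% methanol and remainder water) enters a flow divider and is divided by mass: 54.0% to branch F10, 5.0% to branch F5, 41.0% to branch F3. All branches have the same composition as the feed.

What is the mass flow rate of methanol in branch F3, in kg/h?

105.8 kg/h

Branch F3 total = 0.410×2150 = 881.5 kg/h.
methanol in F3 = 0.120×881.5 = 105.78 kg/h.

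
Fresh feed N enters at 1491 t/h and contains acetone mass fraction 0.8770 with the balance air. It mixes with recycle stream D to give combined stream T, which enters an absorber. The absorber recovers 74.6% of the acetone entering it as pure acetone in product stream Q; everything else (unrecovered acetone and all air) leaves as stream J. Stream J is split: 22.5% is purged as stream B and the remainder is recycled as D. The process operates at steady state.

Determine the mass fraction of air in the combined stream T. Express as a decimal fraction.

air enters only via N and leaves only via the purge: 1491×0.123 = 0.225×(air in J), and the absorber passes all air, so air in T = air in J = 815.08 t/h.
acetone in T: m_A = 1491×0.877 + (1−0.225)·(1−0.746)·m_A, so m_A = 1307.6/0.8032 = 1628.1 t/h.
T = 1628.1 + 815.08 = 2443.2 t/h.
air fraction in T = 815.08/2443.2 = 0.3336.

0.3336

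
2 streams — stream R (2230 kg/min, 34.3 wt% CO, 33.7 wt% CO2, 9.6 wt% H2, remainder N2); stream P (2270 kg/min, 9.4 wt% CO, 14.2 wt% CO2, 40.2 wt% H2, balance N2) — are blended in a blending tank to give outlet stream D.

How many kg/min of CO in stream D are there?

CO out = CO in = 2230×0.343 + 2270×0.094 = 978.27 kg/min.

978.3 kg/min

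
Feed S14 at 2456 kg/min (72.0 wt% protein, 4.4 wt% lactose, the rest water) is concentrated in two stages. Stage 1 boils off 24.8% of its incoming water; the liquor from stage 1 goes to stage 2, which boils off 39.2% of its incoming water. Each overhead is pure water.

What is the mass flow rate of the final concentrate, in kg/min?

water in feed = 2456×0.236 = 579.62 kg/min.
After stage 1: water left = (1−0.248)×579.62 = 435.87; stream total = 2312.3 kg/min.
After stage 2: water left = (1−0.392)×435.87 = 265.01; final concentrate = 2141.4 kg/min.

2141 kg/min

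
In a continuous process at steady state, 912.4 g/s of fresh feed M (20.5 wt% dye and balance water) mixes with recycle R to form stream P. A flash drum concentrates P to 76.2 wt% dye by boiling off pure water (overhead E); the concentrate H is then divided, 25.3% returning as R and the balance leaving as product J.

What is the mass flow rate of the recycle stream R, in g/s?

Overall dye balance (none leaves overhead): dye in fresh feed = dye in product, i.e. 912.4×0.205 = (1−0.253)·H·0.762.
H = 187.04/(0.762×0.747) = 328.6 g/s.
Recycle R = 0.253×328.6 = 83.135 g/s.

83.14 g/s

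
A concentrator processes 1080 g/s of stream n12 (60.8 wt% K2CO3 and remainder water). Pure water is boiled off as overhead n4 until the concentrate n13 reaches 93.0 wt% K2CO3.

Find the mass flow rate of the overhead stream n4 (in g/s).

K2CO3 is conserved: 1080×0.608 = 656.64 g/s all reports to the concentrate.
Concentrate = 656.64/(target fraction) = 706.06 g/s.
Overhead = 1080 − 706.06 = 373.94 g/s.

373.9 g/s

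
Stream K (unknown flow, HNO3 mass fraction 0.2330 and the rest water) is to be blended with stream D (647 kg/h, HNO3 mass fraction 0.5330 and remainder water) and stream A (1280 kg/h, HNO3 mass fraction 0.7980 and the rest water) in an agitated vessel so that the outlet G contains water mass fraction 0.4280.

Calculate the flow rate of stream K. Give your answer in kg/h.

778.9 kg/h

Let K be the unknown flow. Total out = 1927 + K.
water balance: 560.71 + 0.767·K = 0.428·(1927 + K)
(0.767 − 0.428)·K = 0.428×1927 − 560.71 = 264.05
K = 264.05 / 0.339 = 778.9 kg/h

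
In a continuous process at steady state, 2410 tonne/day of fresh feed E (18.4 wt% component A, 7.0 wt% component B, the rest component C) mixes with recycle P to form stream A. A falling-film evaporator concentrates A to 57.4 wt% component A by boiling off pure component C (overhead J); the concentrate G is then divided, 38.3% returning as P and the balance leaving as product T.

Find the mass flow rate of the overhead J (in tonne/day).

1637 tonne/day

Overall component A balance (none leaves overhead): component A in fresh feed = component A in product, i.e. 2410×0.184 = (1−0.383)·G·0.574.
G = 443.44/(0.574×0.617) = 1252.1 tonne/day.
Recycle P = 0.383×1252.1 = 479.55 tonne/day.
Combined feed A = 2410 + 479.55 = 2889.6 tonne/day.
Overhead J = A − G = 2889.6 − 1252.1 = 1637.5 tonne/day.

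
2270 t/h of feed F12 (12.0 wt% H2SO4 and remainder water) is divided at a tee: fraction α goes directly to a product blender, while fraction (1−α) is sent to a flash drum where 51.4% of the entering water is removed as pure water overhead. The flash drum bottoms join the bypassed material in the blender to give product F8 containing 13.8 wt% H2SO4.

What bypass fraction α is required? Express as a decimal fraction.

All 2270×0.120 = 272.4 t/h of H2SO4 reaches F8, so F8 = 272.4/0.138 = 1973.9 t/h and vapour = 296.09 t/h.
The evaporator receives (1−α)·2270 of feed at 0.880 water and removes 0.514 of that water:
0.514×0.880×(1−α)×2270 = 296.09
(1−α) = 296.09/1026.8 = 0.2884;  α = 0.7116.

0.712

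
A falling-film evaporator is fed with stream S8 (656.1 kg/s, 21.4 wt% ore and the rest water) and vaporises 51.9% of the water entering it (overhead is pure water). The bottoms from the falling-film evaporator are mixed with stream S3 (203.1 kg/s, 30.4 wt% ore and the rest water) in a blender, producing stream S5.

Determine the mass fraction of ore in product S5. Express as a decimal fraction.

0.342

Vapour removed = 0.519×0.786×656.1 = 267.65 kg/s; concentrate = 388.45 kg/s.
ore reaching the mixer = 140.41 (from concentrate) + 203.1×0.304 = 202.15 kg/s.
Product flow = 388.45 + 203.1 = 591.55 kg/s; ore fraction = 0.342.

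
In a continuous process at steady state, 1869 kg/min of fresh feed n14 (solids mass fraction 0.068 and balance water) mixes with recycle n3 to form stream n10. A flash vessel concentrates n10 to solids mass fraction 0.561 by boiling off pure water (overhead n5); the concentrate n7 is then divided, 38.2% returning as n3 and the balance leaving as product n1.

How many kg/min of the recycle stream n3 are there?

140 kg/min

Overall solids balance (none leaves overhead): solids in fresh feed = solids in product, i.e. 1869×0.068 = (1−0.382)·n7·0.561.
n7 = 127.09/(0.561×0.618) = 366.58 kg/min.
Recycle n3 = 0.382×366.58 = 140.03 kg/min.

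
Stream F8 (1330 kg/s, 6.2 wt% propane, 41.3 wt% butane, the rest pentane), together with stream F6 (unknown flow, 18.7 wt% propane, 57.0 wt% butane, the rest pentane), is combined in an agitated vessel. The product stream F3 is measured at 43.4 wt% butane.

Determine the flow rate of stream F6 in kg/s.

205.4 kg/s

Let F6 be the unknown flow. Total out = 1330 + F6.
butane balance: 549.29 + 0.570·F6 = 0.434·(1330 + F6)
(0.570 − 0.434)·F6 = 0.434×1330 − 549.29 = 27.93
F6 = 27.93 / 0.136 = 205.37 kg/s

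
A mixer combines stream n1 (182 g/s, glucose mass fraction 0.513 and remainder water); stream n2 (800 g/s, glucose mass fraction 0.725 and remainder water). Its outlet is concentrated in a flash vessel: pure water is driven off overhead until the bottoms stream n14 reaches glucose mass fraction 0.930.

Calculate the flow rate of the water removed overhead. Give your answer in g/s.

258 g/s

glucose entering = 182×0.513 + 800×0.725 = 673.37 g/s.
All glucose reports to n14, so n14 = 673.37/0.930 = 724.05 g/s.
Total feed = 982 g/s; overhead = 982 − 724.05 = 257.95 g/s.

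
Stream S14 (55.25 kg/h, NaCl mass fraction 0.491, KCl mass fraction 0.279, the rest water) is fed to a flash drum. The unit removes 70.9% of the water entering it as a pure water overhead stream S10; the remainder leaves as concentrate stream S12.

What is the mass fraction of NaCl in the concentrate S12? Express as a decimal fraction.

NaCl is not removed: 55.25×0.491 = 27.128 kg/h of NaCl enters S12.
water entering = 55.25×0.230 = 12.708 kg/h; overhead removed = 0.709×12.708 = 9.0096 kg/h.
Concentrate = 55.25 − 9.0096 = 46.24 kg/h.
Mass fraction = 27.128/46.24 = 0.587.

0.587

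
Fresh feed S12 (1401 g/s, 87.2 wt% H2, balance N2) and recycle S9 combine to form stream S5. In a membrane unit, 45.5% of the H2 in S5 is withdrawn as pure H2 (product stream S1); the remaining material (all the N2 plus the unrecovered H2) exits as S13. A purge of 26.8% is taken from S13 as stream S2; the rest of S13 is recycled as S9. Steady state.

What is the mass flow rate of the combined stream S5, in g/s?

N2 enters only via S12 and leaves only via the purge: 1401×0.128 = 0.268×(N2 in S13), and the membrane unit passes all N2, so N2 in S5 = N2 in S13 = 669.13 g/s.
H2 in S5: m_A = 1401×0.872 + (1−0.268)·(1−0.455)·m_A, so m_A = 1221.7/0.6011 = 2032.5 g/s.
S5 = 2032.5 + 669.13 = 2701.7 g/s.

2702 g/s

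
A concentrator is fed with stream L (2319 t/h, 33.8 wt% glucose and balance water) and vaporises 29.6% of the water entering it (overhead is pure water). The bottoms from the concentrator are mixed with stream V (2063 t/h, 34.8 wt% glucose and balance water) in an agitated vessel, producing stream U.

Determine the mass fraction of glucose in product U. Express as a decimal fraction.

0.382

Vapour removed = 0.296×0.662×2319 = 454.41 t/h; concentrate = 1864.6 t/h.
glucose reaching the mixer = 783.82 (from concentrate) + 2063×0.348 = 1501.7 t/h.
Product flow = 1864.6 + 2063 = 3927.6 t/h; glucose fraction = 0.382.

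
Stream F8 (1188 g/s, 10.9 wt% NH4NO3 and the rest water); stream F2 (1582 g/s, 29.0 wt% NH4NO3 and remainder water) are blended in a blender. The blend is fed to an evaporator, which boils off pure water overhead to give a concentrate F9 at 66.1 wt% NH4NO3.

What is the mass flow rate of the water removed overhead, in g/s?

1880 g/s

NH4NO3 entering = 1188×0.109 + 1582×0.290 = 588.27 g/s.
All NH4NO3 reports to F9, so F9 = 588.27/0.661 = 889.97 g/s.
Total feed = 2770 g/s; overhead = 2770 − 889.97 = 1880 g/s.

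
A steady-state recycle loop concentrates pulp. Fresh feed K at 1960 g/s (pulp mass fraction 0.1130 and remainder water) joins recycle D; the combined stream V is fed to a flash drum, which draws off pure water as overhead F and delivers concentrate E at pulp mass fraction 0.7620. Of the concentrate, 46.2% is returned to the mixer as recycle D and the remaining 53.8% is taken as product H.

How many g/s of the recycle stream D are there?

Overall pulp balance (none leaves overhead): pulp in fresh feed = pulp in product, i.e. 1960×0.113 = (1−0.462)·E·0.762.
E = 221.48/(0.762×0.538) = 540.25 g/s.
Recycle D = 0.462×540.25 = 249.6 g/s.

249.6 g/s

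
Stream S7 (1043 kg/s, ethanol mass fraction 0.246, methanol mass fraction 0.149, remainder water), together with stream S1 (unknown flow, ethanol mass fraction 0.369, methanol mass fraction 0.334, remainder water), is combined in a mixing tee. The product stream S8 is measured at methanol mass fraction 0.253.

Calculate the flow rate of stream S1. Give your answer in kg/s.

1339 kg/s

Let S1 be the unknown flow. Total out = 1043 + S1.
methanol balance: 155.41 + 0.334·S1 = 0.253·(1043 + S1)
(0.334 − 0.253)·S1 = 0.253×1043 − 155.41 = 108.47
S1 = 108.47 / 0.081 = 1339.2 kg/s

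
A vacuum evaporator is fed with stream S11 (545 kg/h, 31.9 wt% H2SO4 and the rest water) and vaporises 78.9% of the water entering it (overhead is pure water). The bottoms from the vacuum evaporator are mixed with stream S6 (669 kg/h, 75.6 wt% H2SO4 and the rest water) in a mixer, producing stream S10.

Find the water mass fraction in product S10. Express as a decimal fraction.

0.262

Vapour removed = 0.789×0.681×545 = 292.83 kg/h; concentrate = 252.17 kg/h.
water reaching the mixer = 78.312 (from concentrate) + 669×0.244 = 241.55 kg/h.
Product flow = 252.17 + 669 = 921.17 kg/h; water fraction = 0.262.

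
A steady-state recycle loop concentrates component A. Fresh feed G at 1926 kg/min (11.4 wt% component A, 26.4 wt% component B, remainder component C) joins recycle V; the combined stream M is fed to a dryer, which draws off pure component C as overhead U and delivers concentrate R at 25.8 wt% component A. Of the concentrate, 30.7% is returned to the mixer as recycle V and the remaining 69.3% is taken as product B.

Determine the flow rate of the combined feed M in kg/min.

Overall component A balance (none leaves overhead): component A in fresh feed = component A in product, i.e. 1926×0.114 = (1−0.307)·R·0.258.
R = 219.56/(0.258×0.693) = 1228 kg/min.
Recycle V = 0.307×1228 = 377 kg/min.
Combined feed M = 1926 + 377 = 2303 kg/min.

2303 kg/min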